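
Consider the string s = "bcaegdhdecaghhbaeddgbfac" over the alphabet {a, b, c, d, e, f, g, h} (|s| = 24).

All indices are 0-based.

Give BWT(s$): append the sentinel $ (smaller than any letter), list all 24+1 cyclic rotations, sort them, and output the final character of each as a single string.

rank  rotation                   last
    0  $bcaegdhdecaghhbaeddgbfac  c
    1  ac$bcaegdhdecaghhbaeddgbf  f
    2  aeddgbfac$bcaegdhdecaghhb  b
    3  aegdhdecaghhbaeddgbfac$bc  c
    4  aghhbaeddgbfac$bcaegdhdec  c
    5  baeddgbfac$bcaegdhdecaghh  h
    6  bcaegdhdecaghhbaeddgbfac$  $
    7  bfac$bcaegdhdecaghhbaeddg  g
    8  c$bcaegdhdecaghhbaeddgbfa  a
    9  caegdhdecaghhbaeddgbfac$b  b
   10  caghhbaeddgbfac$bcaegdhde  e
   11  ddgbfac$bcaegdhdecaghhbae  e
   12  decaghhbaeddgbfac$bcaegdh  h
   13  dgbfac$bcaegdhdecaghhbaed  d
   14  dhdecaghhbaeddgbfac$bcaeg  g
   15  ecaghhbaeddgbfac$bcaegdhd  d
   16  eddgbfac$bcaegdhdecaghhba  a
   17  egdhdecaghhbaeddgbfac$bca  a
   18  fac$bcaegdhdecaghhbaeddgb  b
   19  gbfac$bcaegdhdecaghhbaedd  d
   20  gdhdecaghhbaeddgbfac$bcae  e
   21  ghhbaeddgbfac$bcaegdhdeca  a
   22  hbaeddgbfac$bcaegdhdecagh  h
   23  hdecaghhbaeddgbfac$bcaegd  d
   24  hhbaeddgbfac$bcaegdhdecag  g

cfbcch$gabeehdgdaabdeahdg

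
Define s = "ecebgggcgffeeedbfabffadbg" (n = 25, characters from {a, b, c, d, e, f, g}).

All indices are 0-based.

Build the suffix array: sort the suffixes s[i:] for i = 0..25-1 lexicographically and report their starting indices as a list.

rank→(start, suffix):
  0 → (17, 'abffadbg')
  1 → (21, 'adbg')
  2 → (15, 'bfabffadbg')
  3 → (18, 'bffadbg')
  4 → (23, 'bg')
  5 → (3, 'bgggcgffeeedbfabffadbg')
  6 → (1, 'cebgggcgffeeedbfabffadbg')
  7 → (7, 'cgffeeedbfabffadbg')
  8 → (14, 'dbfabffadbg')
  9 → (22, 'dbg')
  10 → (2, 'ebgggcgffeeedbfabffadbg')
  11 → (0, 'ecebgggcgffeeedbfabffadbg')
  12 → (13, 'edbfabffadbg')
  13 → (12, 'eedbfabffadbg')
  14 → (11, 'eeedbfabffadbg')
  15 → (16, 'fabffadbg')
  16 → (20, 'fadbg')
  17 → (10, 'feeedbfabffadbg')
  18 → (19, 'ffadbg')
  19 → (9, 'ffeeedbfabffadbg')
  20 → (24, 'g')
  21 → (6, 'gcgffeeedbfabffadbg')
  22 → (8, 'gffeeedbfabffadbg')
  23 → (5, 'ggcgffeeedbfabffadbg')
  24 → (4, 'gggcgffeeedbfabffadbg')

[17, 21, 15, 18, 23, 3, 1, 7, 14, 22, 2, 0, 13, 12, 11, 16, 20, 10, 19, 9, 24, 6, 8, 5, 4]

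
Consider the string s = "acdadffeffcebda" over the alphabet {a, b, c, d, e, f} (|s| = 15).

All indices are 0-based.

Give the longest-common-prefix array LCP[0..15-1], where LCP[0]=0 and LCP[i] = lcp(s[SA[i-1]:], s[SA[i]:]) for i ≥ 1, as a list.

rank→(start, suffix):
  0 → (14, 'a')
  1 → (0, 'acdadffeffcebda')
  2 → (3, 'adffeffcebda')
  3 → (12, 'bda')
  4 → (1, 'cdadffeffcebda')
  5 → (10, 'cebda')
  6 → (13, 'da')
  7 → (2, 'dadffeffcebda')
  8 → (4, 'dffeffcebda')
  9 → (11, 'ebda')
  10 → (7, 'effcebda')
  11 → (9, 'fcebda')
  12 → (6, 'feffcebda')
  13 → (8, 'ffcebda')
  14 → (5, 'ffeffcebda')

SA = [14, 0, 3, 12, 1, 10, 13, 2, 4, 11, 7, 9, 6, 8, 5]
i: (SA[i-1],SA[i]) lcp shared
  1: (14,0) 1 'a'
  2: (0,3) 1 'a'
  3: (3,12) 0 ''
  4: (12,1) 0 ''
  5: (1,10) 1 'c'
  6: (10,13) 0 ''
  7: (13,2) 2 'da'
  8: (2,4) 1 'd'
  9: (4,11) 0 ''
  10: (11,7) 1 'e'
  11: (7,9) 0 ''
  12: (9,6) 1 'f'
  13: (6,8) 1 'f'
  14: (8,5) 2 'ff'

[0, 1, 1, 0, 0, 1, 0, 2, 1, 0, 1, 0, 1, 1, 2]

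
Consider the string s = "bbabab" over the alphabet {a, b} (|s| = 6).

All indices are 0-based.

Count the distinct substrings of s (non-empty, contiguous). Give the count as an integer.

14

rank→(start, suffix):
  0 → (4, 'ab')
  1 → (2, 'abab')
  2 → (5, 'b')
  3 → (3, 'bab')
  4 → (1, 'babab')
  5 → (0, 'bbabab')

SA = [4, 2, 5, 3, 1, 0]
i: (SA[i-1],SA[i]) lcp shared
  1: (4,2) 2 'ab'
  2: (2,5) 0 ''
  3: (5,3) 1 'b'
  4: (3,1) 3 'bab'
  5: (1,0) 1 'b'

n(n+1)/2 = 6·7/2 = 21
Σ LCP = 0 + 2 + 0 + 1 + 3 + 1 = 7
distinct = 21 − 7 = 14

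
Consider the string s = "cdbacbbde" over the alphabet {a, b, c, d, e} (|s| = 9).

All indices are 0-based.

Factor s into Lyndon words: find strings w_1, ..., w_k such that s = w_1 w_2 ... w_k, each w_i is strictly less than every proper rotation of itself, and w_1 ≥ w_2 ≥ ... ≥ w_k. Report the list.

emit factor 1: 'cd' (i=0, period=2)
emit factor 2: 'b' (i=2, period=1)
emit factor 3: 'acbbde' (i=3, period=6)

["cd", "b", "acbbde"]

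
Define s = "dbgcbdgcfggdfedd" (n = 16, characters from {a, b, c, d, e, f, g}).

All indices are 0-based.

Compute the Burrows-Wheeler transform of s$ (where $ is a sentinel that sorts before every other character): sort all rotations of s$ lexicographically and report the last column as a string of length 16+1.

dcdggd$egbfdcbdgf

rank  rotation           last
    0  $dbgcbdgcfggdfedd  d
    1  bdgcfggdfedd$dbgc  c
    2  bgcbdgcfggdfedd$d  d
    3  cbdgcfggdfedd$dbg  g
    4  cfggdfedd$dbgcbdg  g
    5  d$dbgcbdgcfggdfed  d
    6  dbgcbdgcfggdfedd$  $
    7  dd$dbgcbdgcfggdfe  e
    8  dfedd$dbgcbdgcfgg  g
    9  dgcfggdfedd$dbgcb  b
   10  edd$dbgcbdgcfggdf  f
   11  fedd$dbgcbdgcfggd  d
   12  fggdfedd$dbgcbdgc  c
   13  gcbdgcfggdfedd$db  b
   14  gcfggdfedd$dbgcbd  d
   15  gdfedd$dbgcbdgcfg  g
   16  ggdfedd$dbgcbdgcf  f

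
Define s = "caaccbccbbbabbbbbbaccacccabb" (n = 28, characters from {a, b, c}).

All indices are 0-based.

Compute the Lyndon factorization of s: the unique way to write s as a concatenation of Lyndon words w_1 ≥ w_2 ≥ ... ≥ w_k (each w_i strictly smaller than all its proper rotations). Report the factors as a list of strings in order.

["c", "aaccbccbbbabbbbbbaccacccabb"]

emit factor 1: 'c' (i=0, period=1)
emit factor 2: 'aaccbccbbbabbbbbbaccacccabb' (i=1, period=27)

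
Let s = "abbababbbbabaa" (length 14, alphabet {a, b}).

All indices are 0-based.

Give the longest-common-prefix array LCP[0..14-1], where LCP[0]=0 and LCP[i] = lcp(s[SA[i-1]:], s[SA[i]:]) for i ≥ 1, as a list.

sorted suffixes:
  #0 SA[0]=13  'a'
  #1 SA[1]=12  'aa'
  #2 SA[2]=10  'abaa'
  #3 SA[3]=3  'ababbbbabaa'
  #4 SA[4]=0  'abbababbbbabaa'
  #5 SA[5]=5  'abbbbabaa'
  #6 SA[6]=11  'baa'
  #7 SA[7]=9  'babaa'
  #8 SA[8]=2  'bababbbbabaa'
  #9 SA[9]=4  'babbbbabaa'
  #10 SA[10]=8  'bbabaa'
  #11 SA[11]=1  'bbababbbbabaa'
  #12 SA[12]=7  'bbbabaa'
  #13 SA[13]=6  'bbbbabaa'

SA = [13, 12, 10, 3, 0, 5, 11, 9, 2, 4, 8, 1, 7, 6]
rank  pair      lcp
   1  s[13:],s[12:]  1  'a'
   2  s[12:],s[10:]  1  'a'
   3  s[10:],s[3:]  3  'aba'
   4  s[3:],s[0:]  2  'ab'
   5  s[0:],s[5:]  3  'abb'
   6  s[5:],s[11:]  0  ''
   7  s[11:],s[9:]  2  'ba'
   8  s[9:],s[2:]  4  'baba'
   9  s[2:],s[4:]  3  'bab'
  10  s[4:],s[8:]  1  'b'
  11  s[8:],s[1:]  5  'bbaba'
  12  s[1:],s[7:]  2  'bb'
  13  s[7:],s[6:]  3  'bbb'

[0, 1, 1, 3, 2, 3, 0, 2, 4, 3, 1, 5, 2, 3]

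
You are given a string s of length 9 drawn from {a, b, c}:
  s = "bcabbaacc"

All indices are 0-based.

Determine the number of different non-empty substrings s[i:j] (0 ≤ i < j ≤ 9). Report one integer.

rank | idx | suffix
   0 |   5 | aacc
   1 |   2 | abbaacc
   2 |   6 | acc
   3 |   4 | baacc
   4 |   3 | bbaacc
   5 |   0 | bcabbaacc
   6 |   8 | c
   7 |   1 | cabbaacc
   8 |   7 | cc

SA = [5, 2, 6, 4, 3, 0, 8, 1, 7]
[i] adj suffixes → lcp
  [1] 5/2 → 1 ('a')
  [2] 2/6 → 1 ('a')
  [3] 6/4 → 0 ('')
  [4] 4/3 → 1 ('b')
  [5] 3/0 → 1 ('b')
  [6] 0/8 → 0 ('')
  [7] 8/1 → 1 ('c')
  [8] 1/7 → 1 ('c')

n(n+1)/2 = 9·10/2 = 45
Σ LCP = 0 + 1 + 1 + 0 + 1 + 1 + 0 + 1 + 1 = 6
distinct = 45 − 6 = 39

39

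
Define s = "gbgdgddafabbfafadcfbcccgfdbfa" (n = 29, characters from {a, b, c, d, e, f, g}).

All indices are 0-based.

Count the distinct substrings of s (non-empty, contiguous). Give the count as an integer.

rank→(start, suffix):
  0 → (28, 'a')
  1 → (9, 'abbfafadcfbcccgfdbfa')
  2 → (15, 'adcfbcccgfdbfa')
  3 → (7, 'afabbfafadcfbcccgfdbfa')
  4 → (13, 'afadcfbcccgfdbfa')
  5 → (10, 'bbfafadcfbcccgfdbfa')
  6 → (19, 'bcccgfdbfa')
  7 → (26, 'bfa')
  8 → (11, 'bfafadcfbcccgfdbfa')
  9 → (1, 'bgdgddafabbfafadcfbcccgfdbfa')
  10 → (20, 'cccgfdbfa')
  11 → (21, 'ccgfdbfa')
  12 → (17, 'cfbcccgfdbfa')
  13 → (22, 'cgfdbfa')
  14 → (6, 'dafabbfafadcfbcccgfdbfa')
  15 → (25, 'dbfa')
  16 → (16, 'dcfbcccgfdbfa')
  17 → (5, 'ddafabbfafadcfbcccgfdbfa')
  18 → (3, 'dgddafabbfafadcfbcccgfdbfa')
  19 → (27, 'fa')
  20 → (8, 'fabbfafadcfbcccgfdbfa')
  21 → (14, 'fadcfbcccgfdbfa')
  22 → (12, 'fafadcfbcccgfdbfa')
  23 → (18, 'fbcccgfdbfa')
  24 → (24, 'fdbfa')
  25 → (0, 'gbgdgddafabbfafadcfbcccgfdbfa')
  26 → (4, 'gddafabbfafadcfbcccgfdbfa')
  27 → (2, 'gdgddafabbfafadcfbcccgfdbfa')
  28 → (23, 'gfdbfa')

SA = [28, 9, 15, 7, 13, 10, 19, 26, 11, 1, 20, 21, 17, 22, 6, 25, 16, 5, 3, 27, 8, 14, 12, 18, 24, 0, 4, 2, 23]
[i] adj suffixes → lcp
  [1] 28/9 → 1 ('a')
  [2] 9/15 → 1 ('a')
  [3] 15/7 → 1 ('a')
  [4] 7/13 → 3 ('afa')
  [5] 13/10 → 0 ('')
  [6] 10/19 → 1 ('b')
  [7] 19/26 → 1 ('b')
  [8] 26/11 → 3 ('bfa')
  [9] 11/1 → 1 ('b')
  [10] 1/20 → 0 ('')
  [11] 20/21 → 2 ('cc')
  [12] 21/17 → 1 ('c')
  [13] 17/22 → 1 ('c')
  [14] 22/6 → 0 ('')
  [15] 6/25 → 1 ('d')
  [16] 25/16 → 1 ('d')
  [17] 16/5 → 1 ('d')
  [18] 5/3 → 1 ('d')
  [19] 3/27 → 0 ('')
  [20] 27/8 → 2 ('fa')
  [21] 8/14 → 2 ('fa')
  [22] 14/12 → 2 ('fa')
  [23] 12/18 → 1 ('f')
  [24] 18/24 → 1 ('f')
  [25] 24/0 → 0 ('')
  [26] 0/4 → 1 ('g')
  [27] 4/2 → 2 ('gd')
  [28] 2/23 → 1 ('g')

n(n+1)/2 = 29·30/2 = 435
Σ LCP = 0 + 1 + 1 + 1 + 3 + 0 + 1 + 1 + 3 + 1 + 0 + 2 + 1 + 1 + 0 + 1 + 1 + 1 + 1 + 0 + 2 + 2 + 2 + 1 + 1 + 0 + 1 + 2 + 1 = 32
distinct = 435 − 32 = 403

403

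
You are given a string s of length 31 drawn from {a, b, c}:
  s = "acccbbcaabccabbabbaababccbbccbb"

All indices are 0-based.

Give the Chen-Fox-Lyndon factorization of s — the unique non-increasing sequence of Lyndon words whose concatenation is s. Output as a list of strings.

emit factor 1: 'acccbbc' (i=0, period=7)
emit factor 2: 'aabccabbabb' (i=7, period=11)
emit factor 3: 'aababccbbccbb' (i=18, period=13)

["acccbbc", "aabccabbabb", "aababccbbccbb"]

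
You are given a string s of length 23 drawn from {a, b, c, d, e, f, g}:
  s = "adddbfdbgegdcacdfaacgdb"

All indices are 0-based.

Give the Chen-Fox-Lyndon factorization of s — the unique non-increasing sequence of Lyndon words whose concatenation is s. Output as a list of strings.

["adddbfdbgegdc", "acdf", "aacgdb"]

emit factor 1: 'adddbfdbgegdc' (i=0, period=13)
emit factor 2: 'acdf' (i=13, period=4)
emit factor 3: 'aacgdb' (i=17, period=6)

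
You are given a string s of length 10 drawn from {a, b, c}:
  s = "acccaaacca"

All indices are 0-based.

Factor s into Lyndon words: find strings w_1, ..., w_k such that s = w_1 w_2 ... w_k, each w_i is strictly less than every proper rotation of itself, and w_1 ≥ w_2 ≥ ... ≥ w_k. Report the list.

["accc", "aaacc", "a"]

emit factor 1: 'accc' (i=0, period=4)
emit factor 2: 'aaacc' (i=4, period=5)
emit factor 3: 'a' (i=9, period=1)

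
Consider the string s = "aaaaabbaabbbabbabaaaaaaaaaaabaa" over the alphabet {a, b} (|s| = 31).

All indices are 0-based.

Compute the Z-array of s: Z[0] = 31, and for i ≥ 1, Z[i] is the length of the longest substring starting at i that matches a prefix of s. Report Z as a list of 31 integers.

[31, 4, 3, 2, 1, 0, 0, 2, 1, 0, 0, 0, 1, 0, 0, 1, 0, 5, 5, 5, 5, 5, 5, 6, 4, 3, 2, 1, 0, 2, 1]

Z[0]=31
i=1: i≥r, start 0; Z[1]=4 grow→box=[1,5)
i=2: min(r-i=3, Z[1]=4)=3; Z[2]=3
i=3: min(r-i=2, Z[2]=3)=2; Z[3]=2
i=4: min(r-i=1, Z[3]=2)=1; Z[4]=1
i=5: i≥r, start 0; Z[5]=0
i=6: i≥r, start 0; Z[6]=0
i=7: i≥r, start 0; Z[7]=2 grow→box=[7,9)
i=8: min(r-i=1, Z[1]=4)=1; Z[8]=1
i=9: i≥r, start 0; Z[9]=0
i=10: i≥r, start 0; Z[10]=0
i=11: i≥r, start 0; Z[11]=0
i=12: i≥r, start 0; Z[12]=1 grow→box=[12,13)
i=13: i≥r, start 0; Z[13]=0
i=14: i≥r, start 0; Z[14]=0
i=15: i≥r, start 0; Z[15]=1 grow→box=[15,16)
i=16: i≥r, start 0; Z[16]=0
i=17: i≥r, start 0; Z[17]=5 grow→box=[17,22)
i=18: min(r-i=4, Z[1]=4)=4; Z[18]=5 grow→box=[18,23)
i=19: min(r-i=4, Z[1]=4)=4; Z[19]=5 grow→box=[19,24)
i=20: min(r-i=4, Z[1]=4)=4; Z[20]=5 grow→box=[20,25)
i=21: min(r-i=4, Z[1]=4)=4; Z[21]=5 grow→box=[21,26)
i=22: min(r-i=4, Z[1]=4)=4; Z[22]=5 grow→box=[22,27)
i=23: min(r-i=4, Z[1]=4)=4; Z[23]=6 grow→box=[23,29)
i=24: min(r-i=5, Z[1]=4)=4; Z[24]=4
i=25: min(r-i=4, Z[2]=3)=3; Z[25]=3
i=26: min(r-i=3, Z[3]=2)=2; Z[26]=2
i=27: min(r-i=2, Z[4]=1)=1; Z[27]=1
i=28: min(r-i=1, Z[5]=0)=0; Z[28]=0
i=29: i≥r, start 0; Z[29]=2 grow→box=[29,31)
i=30: min(r-i=1, Z[1]=4)=1; Z[30]=1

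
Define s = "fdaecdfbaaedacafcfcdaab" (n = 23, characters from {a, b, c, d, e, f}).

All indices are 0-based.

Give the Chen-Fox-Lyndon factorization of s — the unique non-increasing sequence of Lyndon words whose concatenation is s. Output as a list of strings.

emit factor 1: 'f' (i=0, period=1)
emit factor 2: 'd' (i=1, period=1)
emit factor 3: 'aecdfb' (i=2, period=6)
emit factor 4: 'aaedacafcfcd' (i=8, period=12)
emit factor 5: 'aab' (i=20, period=3)

["f", "d", "aecdfb", "aaedacafcfcd", "aab"]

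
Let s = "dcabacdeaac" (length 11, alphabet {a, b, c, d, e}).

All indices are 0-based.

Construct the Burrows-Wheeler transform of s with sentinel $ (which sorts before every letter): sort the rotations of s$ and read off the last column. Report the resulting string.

cecabaada$cd

rank  rotation      last
    0  $dcabacdeaac  c
    1  aac$dcabacde  e
    2  abacdeaac$dc  c
    3  ac$dcabacdea  a
    4  acdeaac$dcab  b
    5  bacdeaac$dca  a
    6  c$dcabacdeaa  a
    7  cabacdeaac$d  d
    8  cdeaac$dcaba  a
    9  dcabacdeaac$  $
   10  deaac$dcabac  c
   11  eaac$dcabacd  d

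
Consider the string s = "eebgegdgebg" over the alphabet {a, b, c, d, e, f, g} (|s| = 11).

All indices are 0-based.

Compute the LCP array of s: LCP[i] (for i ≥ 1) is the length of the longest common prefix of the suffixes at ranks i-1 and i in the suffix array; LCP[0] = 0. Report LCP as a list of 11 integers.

[0, 2, 0, 0, 3, 1, 1, 0, 1, 1, 2]

rank→(start, suffix):
  0 → (9, 'bg')
  1 → (2, 'bgegdgebg')
  2 → (6, 'dgebg')
  3 → (8, 'ebg')
  4 → (1, 'ebgegdgebg')
  5 → (0, 'eebgegdgebg')
  6 → (4, 'egdgebg')
  7 → (10, 'g')
  8 → (5, 'gdgebg')
  9 → (7, 'gebg')
  10 → (3, 'gegdgebg')

SA = [9, 2, 6, 8, 1, 0, 4, 10, 5, 7, 3]
i: (SA[i-1],SA[i]) lcp shared
  1: (9,2) 2 'bg'
  2: (2,6) 0 ''
  3: (6,8) 0 ''
  4: (8,1) 3 'ebg'
  5: (1,0) 1 'e'
  6: (0,4) 1 'e'
  7: (4,10) 0 ''
  8: (10,5) 1 'g'
  9: (5,7) 1 'g'
  10: (7,3) 2 'ge'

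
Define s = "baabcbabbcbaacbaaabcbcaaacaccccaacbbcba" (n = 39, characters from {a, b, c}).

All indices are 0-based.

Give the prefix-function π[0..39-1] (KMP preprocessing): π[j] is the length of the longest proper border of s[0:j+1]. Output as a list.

π[0] = 0
j=1 s[j]='a': π[1]=0 (border '')
j=2 s[j]='a': π[2]=0 (border '')
j=3 s[j]='b': π[3]=1 (border 'b')
j=4 s[j]='c': k: 1→0; π[4]=0 (border '')
j=5 s[j]='b': π[5]=1 (border 'b')
j=6 s[j]='a': π[6]=2 (border 'ba')
j=7 s[j]='b': k: 2→0; π[7]=1 (border 'b')
j=8 s[j]='b': k: 1→0; π[8]=1 (border 'b')
j=9 s[j]='c': k: 1→0; π[9]=0 (border '')
j=10 s[j]='b': π[10]=1 (border 'b')
j=11 s[j]='a': π[11]=2 (border 'ba')
j=12 s[j]='a': π[12]=3 (border 'baa')
j=13 s[j]='c': k: 3→0; π[13]=0 (border '')
j=14 s[j]='b': π[14]=1 (border 'b')
j=15 s[j]='a': π[15]=2 (border 'ba')
j=16 s[j]='a': π[16]=3 (border 'baa')
j=17 s[j]='a': k: 3→0; π[17]=0 (border '')
j=18 s[j]='b': π[18]=1 (border 'b')
j=19 s[j]='c': k: 1→0; π[19]=0 (border '')
j=20 s[j]='b': π[20]=1 (border 'b')
j=21 s[j]='c': k: 1→0; π[21]=0 (border '')
j=22 s[j]='a': π[22]=0 (border '')
j=23 s[j]='a': π[23]=0 (border '')
j=24 s[j]='a': π[24]=0 (border '')
j=25 s[j]='c': π[25]=0 (border '')
j=26 s[j]='a': π[26]=0 (border '')
j=27 s[j]='c': π[27]=0 (border '')
j=28 s[j]='c': π[28]=0 (border '')
j=29 s[j]='c': π[29]=0 (border '')
j=30 s[j]='c': π[30]=0 (border '')
j=31 s[j]='a': π[31]=0 (border '')
j=32 s[j]='a': π[32]=0 (border '')
j=33 s[j]='c': π[33]=0 (border '')
j=34 s[j]='b': π[34]=1 (border 'b')
j=35 s[j]='b': k: 1→0; π[35]=1 (border 'b')
j=36 s[j]='c': k: 1→0; π[36]=0 (border '')
j=37 s[j]='b': π[37]=1 (border 'b')
j=38 s[j]='a': π[38]=2 (border 'ba')

[0, 0, 0, 1, 0, 1, 2, 1, 1, 0, 1, 2, 3, 0, 1, 2, 3, 0, 1, 0, 1, 0, 0, 0, 0, 0, 0, 0, 0, 0, 0, 0, 0, 0, 1, 1, 0, 1, 2]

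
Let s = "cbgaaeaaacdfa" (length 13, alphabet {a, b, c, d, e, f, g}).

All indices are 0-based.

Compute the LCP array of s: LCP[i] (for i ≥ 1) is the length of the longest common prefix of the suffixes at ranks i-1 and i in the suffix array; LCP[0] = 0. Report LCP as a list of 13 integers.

[0, 1, 2, 2, 1, 1, 0, 0, 1, 0, 0, 0, 0]

rank | idx | suffix
   0 |  12 | a
   1 |   6 | aaacdfa
   2 |   7 | aacdfa
   3 |   3 | aaeaaacdfa
   4 |   8 | acdfa
   5 |   4 | aeaaacdfa
   6 |   1 | bgaaeaaacdfa
   7 |   0 | cbgaaeaaacdfa
   8 |   9 | cdfa
   9 |  10 | dfa
  10 |   5 | eaaacdfa
  11 |  11 | fa
  12 |   2 | gaaeaaacdfa

SA = [12, 6, 7, 3, 8, 4, 1, 0, 9, 10, 5, 11, 2]
i: (SA[i-1],SA[i]) lcp shared
  1: (12,6) 1 'a'
  2: (6,7) 2 'aa'
  3: (7,3) 2 'aa'
  4: (3,8) 1 'a'
  5: (8,4) 1 'a'
  6: (4,1) 0 ''
  7: (1,0) 0 ''
  8: (0,9) 1 'c'
  9: (9,10) 0 ''
  10: (10,5) 0 ''
  11: (5,11) 0 ''
  12: (11,2) 0 ''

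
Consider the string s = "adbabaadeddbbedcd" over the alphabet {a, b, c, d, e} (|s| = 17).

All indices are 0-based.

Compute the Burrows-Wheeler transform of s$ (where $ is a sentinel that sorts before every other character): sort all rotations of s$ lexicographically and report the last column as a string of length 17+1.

rank  rotation            last
    0  $adbabaadeddbbedcd  d
    1  aadeddbbedcd$adbab  b
    2  abaadeddbbedcd$adb  b
    3  adbabaadeddbbedcd$  $
    4  adeddbbedcd$adbaba  a
    5  baadeddbbedcd$adba  a
    6  babaadeddbbedcd$ad  d
    7  bbedcd$adbabaadedd  d
    8  bedcd$adbabaadeddb  b
    9  cd$adbabaadeddbbed  d
   10  d$adbabaadeddbbedc  c
   11  dbabaadeddbbedcd$a  a
   12  dbbedcd$adbabaaded  d
   13  dcd$adbabaadeddbbe  e
   14  ddbbedcd$adbabaade  e
   15  deddbbedcd$adbabaa  a
   16  edcd$adbabaadeddbb  b
   17  eddbbedcd$adbabaad  d

dbb$aaddbdcadeeabd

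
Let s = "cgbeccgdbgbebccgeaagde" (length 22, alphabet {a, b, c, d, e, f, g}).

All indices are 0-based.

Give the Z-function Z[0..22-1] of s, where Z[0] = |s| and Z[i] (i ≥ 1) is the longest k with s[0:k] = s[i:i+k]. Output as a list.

Z[0]=22
i=1: outside box; Z[1]=0
i=2: outside box; Z[2]=0
i=3: outside box; Z[3]=0
i=4: outside box; Z[4]=1 grow→box=[4,5)
i=5: outside box; Z[5]=2 grow→box=[5,7)
i=6: min(r-i=1, Z[1]=0)=0; Z[6]=0
i=7: outside box; Z[7]=0
i=8: outside box; Z[8]=0
i=9: outside box; Z[9]=0
i=10: outside box; Z[10]=0
i=11: outside box; Z[11]=0
i=12: outside box; Z[12]=0
i=13: outside box; Z[13]=1 grow→box=[13,14)
i=14: outside box; Z[14]=2 grow→box=[14,16)
i=15: min(r-i=1, Z[1]=0)=0; Z[15]=0
i=16: outside box; Z[16]=0
i=17: outside box; Z[17]=0
i=18: outside box; Z[18]=0
i=19: outside box; Z[19]=0
i=20: outside box; Z[20]=0
i=21: outside box; Z[21]=0

[22, 0, 0, 0, 1, 2, 0, 0, 0, 0, 0, 0, 0, 1, 2, 0, 0, 0, 0, 0, 0, 0]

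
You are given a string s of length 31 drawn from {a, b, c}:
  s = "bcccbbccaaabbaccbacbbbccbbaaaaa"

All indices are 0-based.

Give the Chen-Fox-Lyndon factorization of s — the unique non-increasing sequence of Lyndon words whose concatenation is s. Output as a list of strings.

["bccc", "bbcc", "aaabbaccbacbbbccbb", "a", "a", "a", "a", "a"]

emit factor 1: 'bccc' (i=0, period=4)
emit factor 2: 'bbcc' (i=4, period=4)
emit factor 3: 'aaabbaccbacbbbccbb' (i=8, period=18)
emit factor 4: 'a' (i=26, period=1)
emit factor 5: 'a' (i=27, period=1)
emit factor 6: 'a' (i=28, period=1)
emit factor 7: 'a' (i=29, period=1)
emit factor 8: 'a' (i=30, period=1)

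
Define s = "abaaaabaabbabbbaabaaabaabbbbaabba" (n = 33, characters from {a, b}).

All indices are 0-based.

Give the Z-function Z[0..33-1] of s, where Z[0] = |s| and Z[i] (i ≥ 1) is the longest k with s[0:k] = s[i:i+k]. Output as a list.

Z[0]=33
i=1: outside box; Z[1]=0
i=2: outside box; Z[2]=1 grow→box=[2,3)
i=3: outside box; Z[3]=1 grow→box=[3,4)
i=4: outside box; Z[4]=1 grow→box=[4,5)
i=5: outside box; Z[5]=4 grow→box=[5,9)
i=6: min(r-i=3, Z[1]=0)=0; Z[6]=0
i=7: min(r-i=2, Z[2]=1)=1; Z[7]=1
i=8: min(r-i=1, Z[3]=1)=1; Z[8]=2 grow→box=[8,10)
i=9: min(r-i=1, Z[1]=0)=0; Z[9]=0
i=10: outside box; Z[10]=0
i=11: outside box; Z[11]=2 grow→box=[11,13)
i=12: min(r-i=1, Z[1]=0)=0; Z[12]=0
i=13: outside box; Z[13]=0
i=14: outside box; Z[14]=0
i=15: outside box; Z[15]=1 grow→box=[15,16)
i=16: outside box; Z[16]=5 grow→box=[16,21)
i=17: min(r-i=4, Z[1]=0)=0; Z[17]=0
i=18: min(r-i=3, Z[2]=1)=1; Z[18]=1
i=19: min(r-i=2, Z[3]=1)=1; Z[19]=1
i=20: min(r-i=1, Z[4]=1)=1; Z[20]=4 grow→box=[20,24)
i=21: min(r-i=3, Z[1]=0)=0; Z[21]=0
i=22: min(r-i=2, Z[2]=1)=1; Z[22]=1
i=23: min(r-i=1, Z[3]=1)=1; Z[23]=2 grow→box=[23,25)
i=24: min(r-i=1, Z[1]=0)=0; Z[24]=0
i=25: outside box; Z[25]=0
i=26: outside box; Z[26]=0
i=27: outside box; Z[27]=0
i=28: outside box; Z[28]=1 grow→box=[28,29)
i=29: outside box; Z[29]=2 grow→box=[29,31)
i=30: min(r-i=1, Z[1]=0)=0; Z[30]=0
i=31: outside box; Z[31]=0
i=32: outside box; Z[32]=1 grow→box=[32,33)

[33, 0, 1, 1, 1, 4, 0, 1, 2, 0, 0, 2, 0, 0, 0, 1, 5, 0, 1, 1, 4, 0, 1, 2, 0, 0, 0, 0, 1, 2, 0, 0, 1]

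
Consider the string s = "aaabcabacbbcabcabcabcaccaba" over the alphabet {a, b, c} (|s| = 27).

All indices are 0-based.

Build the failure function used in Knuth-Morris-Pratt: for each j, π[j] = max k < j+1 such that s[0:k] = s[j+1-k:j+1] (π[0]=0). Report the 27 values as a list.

π[0] = 0
j=1 s[j]='a': π[1]=1 (border 'a')
j=2 s[j]='a': π[2]=2 (border 'aa')
j=3 s[j]='b': k: 2→1→0; π[3]=0 (border '')
j=4 s[j]='c': π[4]=0 (border '')
j=5 s[j]='a': π[5]=1 (border 'a')
j=6 s[j]='b': k: 1→0; π[6]=0 (border '')
j=7 s[j]='a': π[7]=1 (border 'a')
j=8 s[j]='c': k: 1→0; π[8]=0 (border '')
j=9 s[j]='b': π[9]=0 (border '')
j=10 s[j]='b': π[10]=0 (border '')
j=11 s[j]='c': π[11]=0 (border '')
j=12 s[j]='a': π[12]=1 (border 'a')
j=13 s[j]='b': k: 1→0; π[13]=0 (border '')
j=14 s[j]='c': π[14]=0 (border '')
j=15 s[j]='a': π[15]=1 (border 'a')
j=16 s[j]='b': k: 1→0; π[16]=0 (border '')
j=17 s[j]='c': π[17]=0 (border '')
j=18 s[j]='a': π[18]=1 (border 'a')
j=19 s[j]='b': k: 1→0; π[19]=0 (border '')
j=20 s[j]='c': π[20]=0 (border '')
j=21 s[j]='a': π[21]=1 (border 'a')
j=22 s[j]='c': k: 1→0; π[22]=0 (border '')
j=23 s[j]='c': π[23]=0 (border '')
j=24 s[j]='a': π[24]=1 (border 'a')
j=25 s[j]='b': k: 1→0; π[25]=0 (border '')
j=26 s[j]='a': π[26]=1 (border 'a')

[0, 1, 2, 0, 0, 1, 0, 1, 0, 0, 0, 0, 1, 0, 0, 1, 0, 0, 1, 0, 0, 1, 0, 0, 1, 0, 1]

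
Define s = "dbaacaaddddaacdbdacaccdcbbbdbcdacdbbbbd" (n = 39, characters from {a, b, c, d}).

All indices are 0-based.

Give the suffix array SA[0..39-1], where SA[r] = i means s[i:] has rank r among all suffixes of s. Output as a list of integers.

[2, 11, 5, 3, 17, 19, 31, 12, 6, 1, 34, 35, 24, 36, 25, 28, 37, 15, 26, 4, 18, 23, 20, 29, 32, 13, 21, 38, 10, 16, 30, 0, 33, 27, 14, 22, 9, 8, 7]

rank→(start, suffix):
  0 → (2, 'aacaaddddaacdbdacaccdcbbbdbcdacdbbbbd')
  1 → (11, 'aacdbdacaccdcbbbdbcdacdbbbbd')
  2 → (5, 'aaddddaacdbdacaccdcbbbdbcdacdbbbbd')
  3 → (3, 'acaaddddaacdbdacaccdcbbbdbcdacdbbbbd')
  4 → (17, 'acaccdcbbbdbcdacdbbbbd')
  5 → (19, 'accdcbbbdbcdacdbbbbd')
  6 → (31, 'acdbbbbd')
  7 → (12, 'acdbdacaccdcbbbdbcdacdbbbbd')
  8 → (6, 'addddaacdbdacaccdcbbbdbcdacdbbbbd')
  9 → (1, 'baacaaddddaacdbdacaccdcbbbdbcdacdbbbbd')
  10 → (34, 'bbbbd')
  11 → (35, 'bbbd')
  12 → (24, 'bbbdbcdacdbbbbd')
  13 → (36, 'bbd')
  14 → (25, 'bbdbcdacdbbbbd')
  15 → (28, 'bcdacdbbbbd')
  16 → (37, 'bd')
  17 → (15, 'bdacaccdcbbbdbcdacdbbbbd')
  18 → (26, 'bdbcdacdbbbbd')
  19 → (4, 'caaddddaacdbdacaccdcbbbdbcdacdbbbbd')
  20 → (18, 'caccdcbbbdbcdacdbbbbd')
  21 → (23, 'cbbbdbcdacdbbbbd')
  22 → (20, 'ccdcbbbdbcdacdbbbbd')
  23 → (29, 'cdacdbbbbd')
  24 → (32, 'cdbbbbd')
  25 → (13, 'cdbdacaccdcbbbdbcdacdbbbbd')
  26 → (21, 'cdcbbbdbcdacdbbbbd')
  27 → (38, 'd')
  28 → (10, 'daacdbdacaccdcbbbdbcdacdbbbbd')
  29 → (16, 'dacaccdcbbbdbcdacdbbbbd')
  30 → (30, 'dacdbbbbd')
  31 → (0, 'dbaacaaddddaacdbdacaccdcbbbdbcdacdbbbbd')
  32 → (33, 'dbbbbd')
  33 → (27, 'dbcdacdbbbbd')
  34 → (14, 'dbdacaccdcbbbdbcdacdbbbbd')
  35 → (22, 'dcbbbdbcdacdbbbbd')
  36 → (9, 'ddaacdbdacaccdcbbbdbcdacdbbbbd')
  37 → (8, 'dddaacdbdacaccdcbbbdbcdacdbbbbd')
  38 → (7, 'ddddaacdbdacaccdcbbbdbcdacdbbbbd')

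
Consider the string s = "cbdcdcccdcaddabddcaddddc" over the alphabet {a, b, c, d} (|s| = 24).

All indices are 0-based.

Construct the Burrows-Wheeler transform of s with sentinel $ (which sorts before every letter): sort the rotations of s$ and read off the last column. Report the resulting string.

rank  rotation                   last
    0  $cbdcdcccdcaddabddcaddddc  c
    1  abddcaddddc$cbdcdcccdcadd  d
    2  addabddcaddddc$cbdcdcccdc  c
    3  addddc$cbdcdcccdcaddabddc  c
    4  bdcdcccdcaddabddcaddddc$c  c
    5  bddcaddddc$cbdcdcccdcadda  a
    6  c$cbdcdcccdcaddabddcadddd  d
    7  caddabddcaddddc$cbdcdcccd  d
    8  caddddc$cbdcdcccdcaddabdd  d
    9  cbdcdcccdcaddabddcaddddc$  $
   10  cccdcaddabddcaddddc$cbdcd  d
   11  ccdcaddabddcaddddc$cbdcdc  c
   12  cdcaddabddcaddddc$cbdcdcc  c
   13  cdcccdcaddabddcaddddc$cbd  d
   14  dabddcaddddc$cbdcdcccdcad  d
   15  dc$cbdcdcccdcaddabddcaddd  d
   16  dcaddabddcaddddc$cbdcdccc  c
   17  dcaddddc$cbdcdcccdcaddabd  d
   18  dcccdcaddabddcaddddc$cbdc  c
   19  dcdcccdcaddabddcaddddc$cb  b
   20  ddabddcaddddc$cbdcdcccdca  a
   21  ddc$cbdcdcccdcaddabddcadd  d
   22  ddcaddddc$cbdcdcccdcaddab  b
   23  dddc$cbdcdcccdcaddabddcad  d
   24  ddddc$cbdcdcccdcaddabddca  a

cdcccaddd$dccdddcdcbadbda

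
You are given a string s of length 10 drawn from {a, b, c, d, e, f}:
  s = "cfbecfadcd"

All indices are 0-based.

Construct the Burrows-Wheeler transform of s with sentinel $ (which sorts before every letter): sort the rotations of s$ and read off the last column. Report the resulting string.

rank  rotation     last
    0  $cfbecfadcd  d
    1  adcd$cfbecf  f
    2  becfadcd$cf  f
    3  cd$cfbecfad  d
    4  cfadcd$cfbe  e
    5  cfbecfadcd$  $
    6  d$cfbecfadc  c
    7  dcd$cfbecfa  a
    8  ecfadcd$cfb  b
    9  fadcd$cfbec  c
   10  fbecfadcd$c  c

dffde$cabcc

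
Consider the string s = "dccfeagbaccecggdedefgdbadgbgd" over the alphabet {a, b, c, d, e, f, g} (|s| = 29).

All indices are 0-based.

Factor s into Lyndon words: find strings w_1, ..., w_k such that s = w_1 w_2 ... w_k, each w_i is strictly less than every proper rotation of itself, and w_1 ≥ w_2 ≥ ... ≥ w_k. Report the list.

emit factor 1: 'd' (i=0, period=1)
emit factor 2: 'ccfe' (i=1, period=4)
emit factor 3: 'agb' (i=5, period=3)
emit factor 4: 'accecggdedefgdbadgbgd' (i=8, period=21)

["d", "ccfe", "agb", "accecggdedefgdbadgbgd"]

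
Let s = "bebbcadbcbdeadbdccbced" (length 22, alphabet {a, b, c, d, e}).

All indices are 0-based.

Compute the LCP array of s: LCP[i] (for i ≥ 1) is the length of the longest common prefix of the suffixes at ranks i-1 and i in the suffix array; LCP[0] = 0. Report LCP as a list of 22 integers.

rank | idx | suffix
   0 |   5 | adbcbdeadbdccbced
   1 |  12 | adbdccbced
   2 |   2 | bbcadbcbdeadbdccbced
   3 |   3 | bcadbcbdeadbdccbced
   4 |   7 | bcbdeadbdccbced
   5 |  18 | bced
   6 |  14 | bdccbced
   7 |   9 | bdeadbdccbced
   8 |   0 | bebbcadbcbdeadbdccbced
   9 |   4 | cadbcbdeadbdccbced
  10 |  17 | cbced
  11 |   8 | cbdeadbdccbced
  12 |  16 | ccbced
  13 |  19 | ced
  14 |  21 | d
  15 |   6 | dbcbdeadbdccbced
  16 |  13 | dbdccbced
  17 |  15 | dccbced
  18 |  10 | deadbdccbced
  19 |  11 | eadbdccbced
  20 |   1 | ebbcadbcbdeadbdccbced
  21 |  20 | ed

SA = [5, 12, 2, 3, 7, 18, 14, 9, 0, 4, 17, 8, 16, 19, 21, 6, 13, 15, 10, 11, 1, 20]
[i] adj suffixes → lcp
  [1] 5/12 → 3 ('adb')
  [2] 12/2 → 0 ('')
  [3] 2/3 → 1 ('b')
  [4] 3/7 → 2 ('bc')
  [5] 7/18 → 2 ('bc')
  [6] 18/14 → 1 ('b')
  [7] 14/9 → 2 ('bd')
  [8] 9/0 → 1 ('b')
  [9] 0/4 → 0 ('')
  [10] 4/17 → 1 ('c')
  [11] 17/8 → 2 ('cb')
  [12] 8/16 → 1 ('c')
  [13] 16/19 → 1 ('c')
  [14] 19/21 → 0 ('')
  [15] 21/6 → 1 ('d')
  [16] 6/13 → 2 ('db')
  [17] 13/15 → 1 ('d')
  [18] 15/10 → 1 ('d')
  [19] 10/11 → 0 ('')
  [20] 11/1 → 1 ('e')
  [21] 1/20 → 1 ('e')

[0, 3, 0, 1, 2, 2, 1, 2, 1, 0, 1, 2, 1, 1, 0, 1, 2, 1, 1, 0, 1, 1]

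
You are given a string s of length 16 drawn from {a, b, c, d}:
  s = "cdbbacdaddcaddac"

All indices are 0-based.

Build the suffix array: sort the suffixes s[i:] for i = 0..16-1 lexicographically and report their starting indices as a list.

[14, 4, 11, 7, 3, 2, 15, 10, 5, 0, 13, 6, 1, 9, 12, 8]

sorted suffixes:
  #0 SA[0]=14  'ac'
  #1 SA[1]=4  'acdaddcaddac'
  #2 SA[2]=11  'addac'
  #3 SA[3]=7  'addcaddac'
  #4 SA[4]=3  'bacdaddcaddac'
  #5 SA[5]=2  'bbacdaddcaddac'
  #6 SA[6]=15  'c'
  #7 SA[7]=10  'caddac'
  #8 SA[8]=5  'cdaddcaddac'
  #9 SA[9]=0  'cdbbacdaddcaddac'
  #10 SA[10]=13  'dac'
  #11 SA[11]=6  'daddcaddac'
  #12 SA[12]=1  'dbbacdaddcaddac'
  #13 SA[13]=9  'dcaddac'
  #14 SA[14]=12  'ddac'
  #15 SA[15]=8  'ddcaddac'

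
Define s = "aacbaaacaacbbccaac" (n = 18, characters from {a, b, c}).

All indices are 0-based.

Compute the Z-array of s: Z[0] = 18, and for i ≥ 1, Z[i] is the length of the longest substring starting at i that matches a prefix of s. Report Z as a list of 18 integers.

[18, 1, 0, 0, 2, 3, 1, 0, 4, 1, 0, 0, 0, 0, 0, 3, 1, 0]

Z[0]=18
i=1: fresh scan; Z[1]=1 grow→box=[1,2)
i=2: fresh scan; Z[2]=0
i=3: fresh scan; Z[3]=0
i=4: fresh scan; Z[4]=2 grow→box=[4,6)
i=5: min(r-i=1, Z[1]=1)=1; Z[5]=3 grow→box=[5,8)
i=6: min(r-i=2, Z[1]=1)=1; Z[6]=1
i=7: min(r-i=1, Z[2]=0)=0; Z[7]=0
i=8: fresh scan; Z[8]=4 grow→box=[8,12)
i=9: min(r-i=3, Z[1]=1)=1; Z[9]=1
i=10: min(r-i=2, Z[2]=0)=0; Z[10]=0
i=11: min(r-i=1, Z[3]=0)=0; Z[11]=0
i=12: fresh scan; Z[12]=0
i=13: fresh scan; Z[13]=0
i=14: fresh scan; Z[14]=0
i=15: fresh scan; Z[15]=3 grow→box=[15,18)
i=16: min(r-i=2, Z[1]=1)=1; Z[16]=1
i=17: min(r-i=1, Z[2]=0)=0; Z[17]=0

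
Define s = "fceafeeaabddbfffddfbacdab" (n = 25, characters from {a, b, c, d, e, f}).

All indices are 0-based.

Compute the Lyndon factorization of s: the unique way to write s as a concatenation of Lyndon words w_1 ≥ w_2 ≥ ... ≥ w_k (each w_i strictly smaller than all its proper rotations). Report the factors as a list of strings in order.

emit factor 1: 'f' (i=0, period=1)
emit factor 2: 'ce' (i=1, period=2)
emit factor 3: 'afee' (i=3, period=4)
emit factor 4: 'aabddbfffddfbacdab' (i=7, period=18)

["f", "ce", "afee", "aabddbfffddfbacdab"]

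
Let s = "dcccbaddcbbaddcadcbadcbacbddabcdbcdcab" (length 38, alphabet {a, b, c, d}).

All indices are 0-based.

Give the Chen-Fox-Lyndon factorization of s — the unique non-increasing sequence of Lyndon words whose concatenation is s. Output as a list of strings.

emit factor 1: 'd' (i=0, period=1)
emit factor 2: 'c' (i=1, period=1)
emit factor 3: 'c' (i=2, period=1)
emit factor 4: 'c' (i=3, period=1)
emit factor 5: 'b' (i=4, period=1)
emit factor 6: 'addcbb' (i=5, period=6)
emit factor 7: 'addc' (i=11, period=4)
emit factor 8: 'adcb' (i=15, period=4)
emit factor 9: 'adcb' (i=19, period=4)
emit factor 10: 'acbdd' (i=23, period=5)
emit factor 11: 'abcdbcdc' (i=28, period=8)
emit factor 12: 'ab' (i=36, period=2)

["d", "c", "c", "c", "b", "addcbb", "addc", "adcb", "adcb", "acbdd", "abcdbcdc", "ab"]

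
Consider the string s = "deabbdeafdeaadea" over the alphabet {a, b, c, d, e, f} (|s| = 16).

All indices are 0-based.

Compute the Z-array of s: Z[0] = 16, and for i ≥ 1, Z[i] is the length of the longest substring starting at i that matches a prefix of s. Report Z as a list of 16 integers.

[16, 0, 0, 0, 0, 3, 0, 0, 0, 3, 0, 0, 0, 3, 0, 0]

Z[0]=16
i=1: fresh scan; Z[1]=0
i=2: fresh scan; Z[2]=0
i=3: fresh scan; Z[3]=0
i=4: fresh scan; Z[4]=0
i=5: fresh scan; Z[5]=3 extend→box=[5,8)
i=6: min(r-i=2, Z[1]=0)=0; Z[6]=0
i=7: min(r-i=1, Z[2]=0)=0; Z[7]=0
i=8: fresh scan; Z[8]=0
i=9: fresh scan; Z[9]=3 extend→box=[9,12)
i=10: min(r-i=2, Z[1]=0)=0; Z[10]=0
i=11: min(r-i=1, Z[2]=0)=0; Z[11]=0
i=12: fresh scan; Z[12]=0
i=13: fresh scan; Z[13]=3 extend→box=[13,16)
i=14: min(r-i=2, Z[1]=0)=0; Z[14]=0
i=15: min(r-i=1, Z[2]=0)=0; Z[15]=0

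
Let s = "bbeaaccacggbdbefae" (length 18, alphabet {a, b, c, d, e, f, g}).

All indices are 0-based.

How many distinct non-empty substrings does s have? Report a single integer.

rank | idx | suffix
   0 |   3 | aaccacggbdbefae
   1 |   4 | accacggbdbefae
   2 |   7 | acggbdbefae
   3 |  16 | ae
   4 |   0 | bbeaaccacggbdbefae
   5 |  11 | bdbefae
   6 |   1 | beaaccacggbdbefae
   7 |  13 | befae
   8 |   6 | cacggbdbefae
   9 |   5 | ccacggbdbefae
  10 |   8 | cggbdbefae
  11 |  12 | dbefae
  12 |  17 | e
  13 |   2 | eaaccacggbdbefae
  14 |  14 | efae
  15 |  15 | fae
  16 |  10 | gbdbefae
  17 |   9 | ggbdbefae

SA = [3, 4, 7, 16, 0, 11, 1, 13, 6, 5, 8, 12, 17, 2, 14, 15, 10, 9]
rank  pair      lcp
   1  s[3:],s[4:]  1  'a'
   2  s[4:],s[7:]  2  'ac'
   3  s[7:],s[16:]  1  'a'
   4  s[16:],s[0:]  0  ''
   5  s[0:],s[11:]  1  'b'
   6  s[11:],s[1:]  1  'b'
   7  s[1:],s[13:]  2  'be'
   8  s[13:],s[6:]  0  ''
   9  s[6:],s[5:]  1  'c'
  10  s[5:],s[8:]  1  'c'
  11  s[8:],s[12:]  0  ''
  12  s[12:],s[17:]  0  ''
  13  s[17:],s[2:]  1  'e'
  14  s[2:],s[14:]  1  'e'
  15  s[14:],s[15:]  0  ''
  16  s[15:],s[10:]  0  ''
  17  s[10:],s[9:]  1  'g'

n(n+1)/2 = 18·19/2 = 171
Σ LCP = 0 + 1 + 2 + 1 + 0 + 1 + 1 + 2 + 0 + 1 + 1 + 0 + 0 + 1 + 1 + 0 + 0 + 1 = 13
distinct = 171 − 13 = 158

158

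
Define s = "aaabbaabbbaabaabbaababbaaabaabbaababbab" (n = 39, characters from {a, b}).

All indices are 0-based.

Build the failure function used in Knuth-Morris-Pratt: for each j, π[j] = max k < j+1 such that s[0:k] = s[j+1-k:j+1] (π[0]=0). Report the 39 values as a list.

π[0] = 0
j=1 s[j]='a': π[1]=1 (border 'a')
j=2 s[j]='a': π[2]=2 (border 'aa')
j=3 s[j]='b': k: 2→1→0; π[3]=0 (border '')
j=4 s[j]='b': π[4]=0 (border '')
j=5 s[j]='a': π[5]=1 (border 'a')
j=6 s[j]='a': π[6]=2 (border 'aa')
j=7 s[j]='b': k: 2→1→0; π[7]=0 (border '')
j=8 s[j]='b': π[8]=0 (border '')
j=9 s[j]='b': π[9]=0 (border '')
j=10 s[j]='a': π[10]=1 (border 'a')
j=11 s[j]='a': π[11]=2 (border 'aa')
j=12 s[j]='b': k: 2→1→0; π[12]=0 (border '')
j=13 s[j]='a': π[13]=1 (border 'a')
j=14 s[j]='a': π[14]=2 (border 'aa')
j=15 s[j]='b': k: 2→1→0; π[15]=0 (border '')
j=16 s[j]='b': π[16]=0 (border '')
j=17 s[j]='a': π[17]=1 (border 'a')
j=18 s[j]='a': π[18]=2 (border 'aa')
j=19 s[j]='b': k: 2→1→0; π[19]=0 (border '')
j=20 s[j]='a': π[20]=1 (border 'a')
j=21 s[j]='b': k: 1→0; π[21]=0 (border '')
j=22 s[j]='b': π[22]=0 (border '')
j=23 s[j]='a': π[23]=1 (border 'a')
j=24 s[j]='a': π[24]=2 (border 'aa')
j=25 s[j]='a': π[25]=3 (border 'aaa')
j=26 s[j]='b': π[26]=4 (border 'aaab')
j=27 s[j]='a': k: 4→0; π[27]=1 (border 'a')
j=28 s[j]='a': π[28]=2 (border 'aa')
j=29 s[j]='b': k: 2→1→0; π[29]=0 (border '')
j=30 s[j]='b': π[30]=0 (border '')
j=31 s[j]='a': π[31]=1 (border 'a')
j=32 s[j]='a': π[32]=2 (border 'aa')
j=33 s[j]='b': k: 2→1→0; π[33]=0 (border '')
j=34 s[j]='a': π[34]=1 (border 'a')
j=35 s[j]='b': k: 1→0; π[35]=0 (border '')
j=36 s[j]='b': π[36]=0 (border '')
j=37 s[j]='a': π[37]=1 (border 'a')
j=38 s[j]='b': k: 1→0; π[38]=0 (border '')

[0, 1, 2, 0, 0, 1, 2, 0, 0, 0, 1, 2, 0, 1, 2, 0, 0, 1, 2, 0, 1, 0, 0, 1, 2, 3, 4, 1, 2, 0, 0, 1, 2, 0, 1, 0, 0, 1, 0]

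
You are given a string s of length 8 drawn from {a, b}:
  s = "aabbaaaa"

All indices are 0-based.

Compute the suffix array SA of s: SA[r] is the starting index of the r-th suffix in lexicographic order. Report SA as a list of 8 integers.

[7, 6, 5, 4, 0, 1, 3, 2]

sorted suffixes:
  #0 SA[0]=7  'a'
  #1 SA[1]=6  'aa'
  #2 SA[2]=5  'aaa'
  #3 SA[3]=4  'aaaa'
  #4 SA[4]=0  'aabbaaaa'
  #5 SA[5]=1  'abbaaaa'
  #6 SA[6]=3  'baaaa'
  #7 SA[7]=2  'bbaaaa'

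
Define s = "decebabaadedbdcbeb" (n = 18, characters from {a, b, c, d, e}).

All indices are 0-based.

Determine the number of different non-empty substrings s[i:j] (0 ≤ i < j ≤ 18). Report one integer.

155

sorted suffixes:
  #0 SA[0]=7  'aadedbdcbeb'
  #1 SA[1]=5  'abaadedbdcbeb'
  #2 SA[2]=8  'adedbdcbeb'
  #3 SA[3]=17  'b'
  #4 SA[4]=6  'baadedbdcbeb'
  #5 SA[5]=4  'babaadedbdcbeb'
  #6 SA[6]=12  'bdcbeb'
  #7 SA[7]=15  'beb'
  #8 SA[8]=14  'cbeb'
  #9 SA[9]=2  'cebabaadedbdcbeb'
  #10 SA[10]=11  'dbdcbeb'
  #11 SA[11]=13  'dcbeb'
  #12 SA[12]=0  'decebabaadedbdcbeb'
  #13 SA[13]=9  'dedbdcbeb'
  #14 SA[14]=16  'eb'
  #15 SA[15]=3  'ebabaadedbdcbeb'
  #16 SA[16]=1  'ecebabaadedbdcbeb'
  #17 SA[17]=10  'edbdcbeb'

SA = [7, 5, 8, 17, 6, 4, 12, 15, 14, 2, 11, 13, 0, 9, 16, 3, 1, 10]
i: (SA[i-1],SA[i]) lcp shared
  1: (7,5) 1 'a'
  2: (5,8) 1 'a'
  3: (8,17) 0 ''
  4: (17,6) 1 'b'
  5: (6,4) 2 'ba'
  6: (4,12) 1 'b'
  7: (12,15) 1 'b'
  8: (15,14) 0 ''
  9: (14,2) 1 'c'
  10: (2,11) 0 ''
  11: (11,13) 1 'd'
  12: (13,0) 1 'd'
  13: (0,9) 2 'de'
  14: (9,16) 0 ''
  15: (16,3) 2 'eb'
  16: (3,1) 1 'e'
  17: (1,10) 1 'e'

n(n+1)/2 = 18·19/2 = 171
Σ LCP = 0 + 1 + 1 + 0 + 1 + 2 + 1 + 1 + 0 + 1 + 0 + 1 + 1 + 2 + 0 + 2 + 1 + 1 = 16
distinct = 171 − 16 = 155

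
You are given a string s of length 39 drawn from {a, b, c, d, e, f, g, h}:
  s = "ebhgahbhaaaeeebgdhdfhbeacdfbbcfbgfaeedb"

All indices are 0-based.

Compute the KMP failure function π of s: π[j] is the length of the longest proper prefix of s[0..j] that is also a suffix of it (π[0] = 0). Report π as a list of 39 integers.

π[0] = 0
j=1 s[j]='b': π[1]=0 (border '')
j=2 s[j]='h': π[2]=0 (border '')
j=3 s[j]='g': π[3]=0 (border '')
j=4 s[j]='a': π[4]=0 (border '')
j=5 s[j]='h': π[5]=0 (border '')
j=6 s[j]='b': π[6]=0 (border '')
j=7 s[j]='h': π[7]=0 (border '')
j=8 s[j]='a': π[8]=0 (border '')
j=9 s[j]='a': π[9]=0 (border '')
j=10 s[j]='a': π[10]=0 (border '')
j=11 s[j]='e': π[11]=1 (border 'e')
j=12 s[j]='e': k: 1→0; π[12]=1 (border 'e')
j=13 s[j]='e': k: 1→0; π[13]=1 (border 'e')
j=14 s[j]='b': π[14]=2 (border 'eb')
j=15 s[j]='g': k: 2→0; π[15]=0 (border '')
j=16 s[j]='d': π[16]=0 (border '')
j=17 s[j]='h': π[17]=0 (border '')
j=18 s[j]='d': π[18]=0 (border '')
j=19 s[j]='f': π[19]=0 (border '')
j=20 s[j]='h': π[20]=0 (border '')
j=21 s[j]='b': π[21]=0 (border '')
j=22 s[j]='e': π[22]=1 (border 'e')
j=23 s[j]='a': k: 1→0; π[23]=0 (border '')
j=24 s[j]='c': π[24]=0 (border '')
j=25 s[j]='d': π[25]=0 (border '')
j=26 s[j]='f': π[26]=0 (border '')
j=27 s[j]='b': π[27]=0 (border '')
j=28 s[j]='b': π[28]=0 (border '')
j=29 s[j]='c': π[29]=0 (border '')
j=30 s[j]='f': π[30]=0 (border '')
j=31 s[j]='b': π[31]=0 (border '')
j=32 s[j]='g': π[32]=0 (border '')
j=33 s[j]='f': π[33]=0 (border '')
j=34 s[j]='a': π[34]=0 (border '')
j=35 s[j]='e': π[35]=1 (border 'e')
j=36 s[j]='e': k: 1→0; π[36]=1 (border 'e')
j=37 s[j]='d': k: 1→0; π[37]=0 (border '')
j=38 s[j]='b': π[38]=0 (border '')

[0, 0, 0, 0, 0, 0, 0, 0, 0, 0, 0, 1, 1, 1, 2, 0, 0, 0, 0, 0, 0, 0, 1, 0, 0, 0, 0, 0, 0, 0, 0, 0, 0, 0, 0, 1, 1, 0, 0]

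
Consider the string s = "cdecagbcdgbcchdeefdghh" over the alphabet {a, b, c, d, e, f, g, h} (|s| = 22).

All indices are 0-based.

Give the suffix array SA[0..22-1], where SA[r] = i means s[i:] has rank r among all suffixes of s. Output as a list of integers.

sorted suffixes:
  #0 SA[0]=4  'agbcdgbcchdeefdghh'
  #1 SA[1]=10  'bcchdeefdghh'
  #2 SA[2]=6  'bcdgbcchdeefdghh'
  #3 SA[3]=3  'cagbcdgbcchdeefdghh'
  #4 SA[4]=11  'cchdeefdghh'
  #5 SA[5]=0  'cdecagbcdgbcchdeefdghh'
  #6 SA[6]=7  'cdgbcchdeefdghh'
  #7 SA[7]=12  'chdeefdghh'
  #8 SA[8]=1  'decagbcdgbcchdeefdghh'
  #9 SA[9]=14  'deefdghh'
  #10 SA[10]=8  'dgbcchdeefdghh'
  #11 SA[11]=18  'dghh'
  #12 SA[12]=2  'ecagbcdgbcchdeefdghh'
  #13 SA[13]=15  'eefdghh'
  #14 SA[14]=16  'efdghh'
  #15 SA[15]=17  'fdghh'
  #16 SA[16]=9  'gbcchdeefdghh'
  #17 SA[17]=5  'gbcdgbcchdeefdghh'
  #18 SA[18]=19  'ghh'
  #19 SA[19]=21  'h'
  #20 SA[20]=13  'hdeefdghh'
  #21 SA[21]=20  'hh'

[4, 10, 6, 3, 11, 0, 7, 12, 1, 14, 8, 18, 2, 15, 16, 17, 9, 5, 19, 21, 13, 20]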